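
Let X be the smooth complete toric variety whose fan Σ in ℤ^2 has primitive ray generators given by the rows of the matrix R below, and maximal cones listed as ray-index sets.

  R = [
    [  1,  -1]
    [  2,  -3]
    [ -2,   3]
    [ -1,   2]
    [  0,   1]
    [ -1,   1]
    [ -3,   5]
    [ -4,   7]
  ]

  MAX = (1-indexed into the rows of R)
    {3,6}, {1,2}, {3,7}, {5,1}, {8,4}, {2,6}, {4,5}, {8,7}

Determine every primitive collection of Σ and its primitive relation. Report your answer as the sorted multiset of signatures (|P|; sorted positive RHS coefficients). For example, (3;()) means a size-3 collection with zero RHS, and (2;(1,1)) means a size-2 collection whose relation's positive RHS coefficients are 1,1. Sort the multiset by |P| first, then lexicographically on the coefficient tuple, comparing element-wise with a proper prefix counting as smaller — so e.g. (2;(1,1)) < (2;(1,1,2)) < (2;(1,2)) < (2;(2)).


Σ has 20 primitive collections:

  P={1,6}:  v_{1} + v_{6} = 0  →  sig = (2;())
  P={2,3}:  v_{2} + v_{3} = 0  →  sig = (2;())
  P={1,3}:  v_{1} + v_{3} = v_{4}  →  sig = (2;(1))
  P={1,4}:  v_{1} + v_{4} = v_{5}  →  sig = (2;(1))
  P={2,4}:  v_{2} + v_{4} = v_{1}  →  sig = (2;(1))
  P={2,7}:  v_{2} + v_{7} = v_{4}  →  sig = (2;(1))
  P={3,4}:  v_{3} + v_{4} = v_{7}  →  sig = (2;(1))
  P={4,6}:  v_{4} + v_{6} = v_{3}  →  sig = (2;(1))
  P={4,7}:  v_{4} + v_{7} = v_{8}  →  sig = (2;(1))
  P={5,6}:  v_{5} + v_{6} = v_{4}  →  sig = (2;(1))
  P={6,8}:  v_{6} + v_{8} = v_{3} + v_{7}  →  sig = (2;(1,1))
  P={1,7}:  v_{1} + v_{7} = 2·v_{4}  →  sig = (2;(2))
  P={2,5}:  v_{2} + v_{5} = 2·v_{1}  →  sig = (2;(2))
  P={2,8}:  v_{2} + v_{8} = 2·v_{4}  →  sig = (2;(2))
  P={3,5}:  v_{3} + v_{5} = 2·v_{4}  →  sig = (2;(2))
  P={3,8}:  v_{3} + v_{8} = 2·v_{7}  →  sig = (2;(2))
  P={6,7}:  v_{6} + v_{7} = 2·v_{3}  →  sig = (2;(2))
  P={1,8}:  v_{1} + v_{8} = 3·v_{4}  →  sig = (2;(3))
  P={5,7}:  v_{5} + v_{7} = 3·v_{4}  →  sig = (2;(3))
  P={5,8}:  v_{5} + v_{8} = 4·v_{4}  →  sig = (2;(4))

Sorted signature multiset PRS(X):
{ (2;()) ×2,  (2;(1)) ×8,  (2;(1,1)),  (2;(2)) ×6,  (2;(3)) ×2,  (2;(4)) }


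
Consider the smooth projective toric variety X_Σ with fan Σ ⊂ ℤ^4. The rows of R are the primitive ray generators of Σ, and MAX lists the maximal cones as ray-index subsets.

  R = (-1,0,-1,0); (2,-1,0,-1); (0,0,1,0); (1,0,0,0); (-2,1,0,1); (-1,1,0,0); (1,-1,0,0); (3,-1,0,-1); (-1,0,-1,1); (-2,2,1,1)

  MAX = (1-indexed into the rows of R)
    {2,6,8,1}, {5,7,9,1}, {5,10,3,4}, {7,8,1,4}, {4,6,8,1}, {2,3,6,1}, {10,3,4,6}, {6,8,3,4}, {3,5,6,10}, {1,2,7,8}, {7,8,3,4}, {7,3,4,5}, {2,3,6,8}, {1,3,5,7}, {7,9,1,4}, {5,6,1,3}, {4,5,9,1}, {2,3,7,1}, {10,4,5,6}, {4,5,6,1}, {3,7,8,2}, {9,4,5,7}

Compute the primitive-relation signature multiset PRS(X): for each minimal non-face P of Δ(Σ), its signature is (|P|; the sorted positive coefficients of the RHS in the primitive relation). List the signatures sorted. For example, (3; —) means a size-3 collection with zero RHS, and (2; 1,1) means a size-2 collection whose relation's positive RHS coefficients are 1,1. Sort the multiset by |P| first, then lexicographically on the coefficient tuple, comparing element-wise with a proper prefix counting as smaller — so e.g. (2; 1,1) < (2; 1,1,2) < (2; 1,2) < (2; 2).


17 minimal non-faces of Δ(Σ) (on 10 rays):

  {2,5}:  v_{2} + v_{5} = 0  so sig = (2; —)
  {6,7}:  v_{6} + v_{7} = 0  so sig = (2; —)
  {2,4}:  v_{2} + v_{4} = v_{8}  so sig = (2; 1)
  {5,8}:  v_{5} + v_{8} = v_{4}  so sig = (2; 1)
  {1,10}:  v_{1} + v_{10} = v_{5} + v_{6}  so sig = (2; 1,1)
  {3,9}:  v_{3} + v_{9} = v_{5} + v_{7}  so sig = (2; 1,1)
  {2,9}:  v_{2} + v_{9} = v_{1} + v_{4} + v_{7}  so sig = (2; 1,1,1)
  {2,10}:  v_{2} + v_{10} = v_{3} + v_{4} + v_{6}  so sig = (2; 1,1,1)
  {6,9}:  v_{6} + v_{9} = v_{1} + v_{4} + v_{5}  so sig = (2; 1,1,1)
  {7,10}:  v_{7} + v_{10} = v_{3} + v_{4} + v_{5}  so sig = (2; 1,1,1)
  {8,9}:  v_{8} + v_{9} = v_{1} + 2·v_{4} + v_{7}  so sig = (2; 1,1,2)
  {8,10}:  v_{8} + v_{10} = v_{3} + 2·v_{4} + v_{6}  so sig = (2; 1,1,2)
  {9,10}:  v_{9} + v_{10} = v_{4} + 2·v_{5}  so sig = (2; 1,2)
  {1,3,4}:  v_{1} + v_{3} + v_{4} = 0  so sig = (3; —)
  {1,3,8}:  v_{1} + v_{3} + v_{8} = v_{2}  so sig = (3; 1)
  {1,4,5,7}:  v_{1} + v_{4} + v_{5} + v_{7} = v_{9}  so sig = (4; 1)
  {3,4,5,6}:  v_{3} + v_{4} + v_{5} + v_{6} = v_{10}  so sig = (4; 1)

Signatures (|P|; sorted positive RHS coefficients), sorted:
    (2; —)
    (2; —)
    (2; 1)
    (2; 1)
    (2; 1,1)
    (2; 1,1)
    (2; 1,1,1)
    (2; 1,1,1)
    (2; 1,1,1)
    (2; 1,1,1)
    (2; 1,1,2)
    (2; 1,1,2)
    (2; 1,2)
    (3; —)
    (3; 1)
    (4; 1)
    (4; 1)


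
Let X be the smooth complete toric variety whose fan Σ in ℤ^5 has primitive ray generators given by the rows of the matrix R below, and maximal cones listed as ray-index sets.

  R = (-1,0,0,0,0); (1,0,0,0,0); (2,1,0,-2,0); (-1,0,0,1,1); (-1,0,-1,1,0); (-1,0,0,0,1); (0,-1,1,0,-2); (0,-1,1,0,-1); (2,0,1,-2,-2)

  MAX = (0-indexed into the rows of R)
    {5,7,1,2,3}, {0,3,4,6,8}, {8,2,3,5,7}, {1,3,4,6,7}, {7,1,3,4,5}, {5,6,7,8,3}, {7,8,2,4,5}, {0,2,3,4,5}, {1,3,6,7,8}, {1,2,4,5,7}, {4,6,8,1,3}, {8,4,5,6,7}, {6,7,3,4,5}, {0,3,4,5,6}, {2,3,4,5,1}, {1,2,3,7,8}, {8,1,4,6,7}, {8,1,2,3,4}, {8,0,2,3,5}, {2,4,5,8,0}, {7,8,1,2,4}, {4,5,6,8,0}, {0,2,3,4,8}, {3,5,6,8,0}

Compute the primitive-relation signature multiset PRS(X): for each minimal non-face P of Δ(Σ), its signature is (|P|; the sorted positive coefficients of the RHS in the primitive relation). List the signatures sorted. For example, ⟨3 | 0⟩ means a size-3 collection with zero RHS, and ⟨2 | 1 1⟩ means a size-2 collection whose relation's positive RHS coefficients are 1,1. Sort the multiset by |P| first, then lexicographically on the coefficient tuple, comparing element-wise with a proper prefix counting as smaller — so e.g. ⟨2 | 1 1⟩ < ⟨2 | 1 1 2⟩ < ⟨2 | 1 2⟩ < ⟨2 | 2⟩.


Σ has 8 primitive collections:

  P={0,1}:  v_{0} + v_{1} = 0  ⇒ sig = ⟨2 | 0⟩
  P={2,6}:  v_{2} + v_{6} = v_{8}  ⇒ sig = ⟨2 | 1⟩
  P={0,7}:  v_{0} + v_{7} = v_{5} + v_{6}  ⇒ sig = ⟨2 | 1 1⟩
  P={1,5,6}:  v_{1} + v_{5} + v_{6} = v_{7}  ⇒ sig = ⟨3 | 1⟩
  P={1,5,8}:  v_{1} + v_{5} + v_{8} = v_{2} + v_{7}  ⇒ sig = ⟨3 | 1 1⟩
  P={2,3,4,7}:  v_{2} + v_{3} + v_{4} + v_{7} = 0  ⇒ sig = ⟨4 | 0⟩
  P={3,4,5,8}:  v_{3} + v_{4} + v_{5} + v_{8} = v_{0}  ⇒ sig = ⟨4 | 1⟩
  P={3,4,7,8}:  v_{3} + v_{4} + v_{7} + v_{8} = v_{6}  ⇒ sig = ⟨4 | 1⟩

Hence PRS(X_Σ) =
    |P|=2: 3 collections, coeffs (), (1), (1,1)
    |P|=3: 2 collections, coeffs (1), (1,1)
    |P|=4: 3 collections, coeffs (), (1), (1)


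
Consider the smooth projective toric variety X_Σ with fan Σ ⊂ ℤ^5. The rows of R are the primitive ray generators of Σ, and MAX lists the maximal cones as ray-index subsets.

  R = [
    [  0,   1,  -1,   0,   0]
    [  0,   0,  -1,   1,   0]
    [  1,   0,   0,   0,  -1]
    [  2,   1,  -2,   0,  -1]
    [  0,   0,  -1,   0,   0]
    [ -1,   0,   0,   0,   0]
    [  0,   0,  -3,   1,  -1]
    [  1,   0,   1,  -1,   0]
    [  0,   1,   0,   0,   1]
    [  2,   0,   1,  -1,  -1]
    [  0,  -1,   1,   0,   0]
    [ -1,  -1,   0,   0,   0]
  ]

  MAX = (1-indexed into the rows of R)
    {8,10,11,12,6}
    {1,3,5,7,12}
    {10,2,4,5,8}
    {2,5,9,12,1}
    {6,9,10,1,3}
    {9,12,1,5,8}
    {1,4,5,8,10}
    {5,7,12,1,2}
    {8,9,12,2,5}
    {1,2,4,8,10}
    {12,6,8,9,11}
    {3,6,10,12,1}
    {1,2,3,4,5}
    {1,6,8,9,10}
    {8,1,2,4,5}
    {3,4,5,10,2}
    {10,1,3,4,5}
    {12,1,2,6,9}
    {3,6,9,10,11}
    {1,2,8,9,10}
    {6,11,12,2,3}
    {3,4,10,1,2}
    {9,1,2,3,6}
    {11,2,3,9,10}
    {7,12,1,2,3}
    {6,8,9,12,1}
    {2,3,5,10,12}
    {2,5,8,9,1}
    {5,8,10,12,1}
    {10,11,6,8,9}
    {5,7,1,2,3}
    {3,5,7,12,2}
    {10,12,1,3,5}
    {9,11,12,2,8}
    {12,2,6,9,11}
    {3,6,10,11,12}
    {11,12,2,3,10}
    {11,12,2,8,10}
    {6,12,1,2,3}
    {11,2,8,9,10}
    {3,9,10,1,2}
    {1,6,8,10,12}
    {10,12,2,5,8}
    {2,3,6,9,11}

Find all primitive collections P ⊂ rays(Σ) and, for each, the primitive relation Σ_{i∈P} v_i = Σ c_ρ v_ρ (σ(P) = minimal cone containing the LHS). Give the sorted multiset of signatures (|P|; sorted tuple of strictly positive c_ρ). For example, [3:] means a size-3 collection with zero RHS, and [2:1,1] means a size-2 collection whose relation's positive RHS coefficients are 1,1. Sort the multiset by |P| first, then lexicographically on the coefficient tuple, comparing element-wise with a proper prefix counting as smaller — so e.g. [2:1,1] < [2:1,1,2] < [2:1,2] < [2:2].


Δ(Σ) — 12 vertices, 24 min non-faces:

  P = {1,11}:  v_{1} + v_{11} = 0  →  sig = [2:]
  P = {3,8}:  v_{3} + v_{8} = v_{10}  →  sig = [2:1]
  P = {5,6}:  v_{5} + v_{6} = v_{1} + v_{12}  →  sig = [2:1,1]
  P = {4,6}:  v_{4} + v_{6} = v_{1} + v_{3} + v_{5}  →  sig = [2:1,1,1]
  P = {4,11}:  v_{4} + v_{11} = v_{2} + v_{5} + v_{10}  →  sig = [2:1,1,1]
  P = {5,11}:  v_{5} + v_{11} = v_{2} + v_{8} + v_{12}  →  sig = [2:1,1,1]
  P = {7,9}:  v_{7} + v_{9} = v_{1} + v_{2} + v_{5}  →  sig = [2:1,1,1]
  P = {7,11}:  v_{7} + v_{11} = v_{2} + v_{3} + v_{5} + v_{12}  →  sig = [2:1,1,1,1]
  P = {6,7}:  v_{6} + v_{7} = 2·v_{1} + v_{2} + v_{3} + 2·v_{12}  →  sig = [2:1,1,2,2]
  P = {4,7}:  v_{4} + v_{7} = v_{1} + v_{2} + 2·v_{3} + 3·v_{5}  →  sig = [2:1,1,2,3]
  P = {4,12}:  v_{4} + v_{12} = v_{3} + 2·v_{5}  →  sig = [2:1,2]
  P = {7,8}:  v_{7} + v_{8} = v_{3} + 2·v_{5}  →  sig = [2:1,2]
  P = {7,10}:  v_{7} + v_{10} = 2·v_{3} + 2·v_{5}  →  sig = [2:2,2]
  P = {4,9}:  v_{4} + v_{9} = 2·v_{1} + 2·v_{2} + 2·v_{8}  →  sig = [2:2,2,2]
  P = {2,6,8}:  v_{2} + v_{6} + v_{8} = 0  →  sig = [3:]
  P = {3,9,12}:  v_{3} + v_{9} + v_{12} = 0  →  sig = [3:]
  P = {2,6,10}:  v_{2} + v_{6} + v_{10} = v_{3}  →  sig = [3:1]
  P = {9,10,12}:  v_{9} + v_{10} + v_{12} = v_{8}  →  sig = [3:1]
  P = {3,5,9}:  v_{3} + v_{5} + v_{9} = v_{1} + v_{2} + v_{8}  →  sig = [3:1,1,1]
  P = {5,9,10}:  v_{5} + v_{9} + v_{10} = v_{1} + v_{2} + 2·v_{8}  →  sig = [3:1,1,2]
  P = {1,2,5,10}:  v_{1} + v_{2} + v_{5} + v_{10} = v_{4}  →  sig = [4:1]
  P = {1,2,8,12}:  v_{1} + v_{2} + v_{8} + v_{12} = v_{5}  →  sig = [4:1]
  P = {1,2,10,12}:  v_{1} + v_{2} + v_{10} + v_{12} = v_{3} + v_{5}  →  sig = [4:1,1]
  P = {1,2,3,5,12}:  v_{1} + v_{2} + v_{3} + v_{5} + v_{12} = v_{7}  →  sig = [5:1]

Hence PRS(X_Σ) =
    [2:]
    [2:1]
    [2:1,1]
    [2:1,1,1]
    [2:1,1,1]
    [2:1,1,1]
    [2:1,1,1]
    [2:1,1,1,1]
    [2:1,1,2,2]
    [2:1,1,2,3]
    [2:1,2]
    [2:1,2]
    [2:2,2]
    [2:2,2,2]
    [3:]
    [3:]
    [3:1]
    [3:1]
    [3:1,1,1]
    [3:1,1,2]
    [4:1]
    [4:1]
    [4:1,1]
    [5:1]


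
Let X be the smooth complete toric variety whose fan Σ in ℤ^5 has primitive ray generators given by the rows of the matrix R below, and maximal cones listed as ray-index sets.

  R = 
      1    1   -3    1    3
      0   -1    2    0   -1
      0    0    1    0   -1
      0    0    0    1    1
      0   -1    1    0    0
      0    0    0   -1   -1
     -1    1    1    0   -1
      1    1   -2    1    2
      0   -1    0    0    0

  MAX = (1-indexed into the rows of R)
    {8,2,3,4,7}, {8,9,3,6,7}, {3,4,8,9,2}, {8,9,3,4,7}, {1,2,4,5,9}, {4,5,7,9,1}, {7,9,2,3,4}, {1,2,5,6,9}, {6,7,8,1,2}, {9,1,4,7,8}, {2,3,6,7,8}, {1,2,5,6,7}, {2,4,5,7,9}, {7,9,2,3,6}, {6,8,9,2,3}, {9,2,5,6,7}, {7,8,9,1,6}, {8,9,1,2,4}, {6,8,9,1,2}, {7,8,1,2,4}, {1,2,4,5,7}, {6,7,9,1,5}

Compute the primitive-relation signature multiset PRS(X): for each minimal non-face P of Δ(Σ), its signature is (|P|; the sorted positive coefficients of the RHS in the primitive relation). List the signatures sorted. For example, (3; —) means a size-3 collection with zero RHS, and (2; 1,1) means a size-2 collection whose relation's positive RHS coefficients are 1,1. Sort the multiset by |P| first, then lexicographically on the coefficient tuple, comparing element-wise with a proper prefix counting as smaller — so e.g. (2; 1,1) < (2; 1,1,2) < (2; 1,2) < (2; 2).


Minimal non-faces — 6 found among 9 rays, 22 max cones:

  P = {4,6}:  v_{4} + v_{6} = 0  →  sig = (2; —)
  P = {1,3}:  v_{1} + v_{3} = v_{8}  →  sig = (2; 1)
  P = {3,5}:  v_{3} + v_{5} = v_{2}  →  sig = (2; 1)
  P = {5,8}:  v_{5} + v_{8} = v_{1} + v_{2}  →  sig = (2; 1,1)
  P = {1,2,7,9}:  v_{1} + v_{2} + v_{7} + v_{9} = v_{4}  →  sig = (4; 1)
  P = {2,7,8,9}:  v_{2} + v_{7} + v_{8} + v_{9} = v_{3} + v_{4}  →  sig = (4; 1,1)

Sorted signature multiset PRS(X):
{ (2; —),  (2; 1) ×2,  (2; 1,1),  (4; 1),  (4; 1,1) }


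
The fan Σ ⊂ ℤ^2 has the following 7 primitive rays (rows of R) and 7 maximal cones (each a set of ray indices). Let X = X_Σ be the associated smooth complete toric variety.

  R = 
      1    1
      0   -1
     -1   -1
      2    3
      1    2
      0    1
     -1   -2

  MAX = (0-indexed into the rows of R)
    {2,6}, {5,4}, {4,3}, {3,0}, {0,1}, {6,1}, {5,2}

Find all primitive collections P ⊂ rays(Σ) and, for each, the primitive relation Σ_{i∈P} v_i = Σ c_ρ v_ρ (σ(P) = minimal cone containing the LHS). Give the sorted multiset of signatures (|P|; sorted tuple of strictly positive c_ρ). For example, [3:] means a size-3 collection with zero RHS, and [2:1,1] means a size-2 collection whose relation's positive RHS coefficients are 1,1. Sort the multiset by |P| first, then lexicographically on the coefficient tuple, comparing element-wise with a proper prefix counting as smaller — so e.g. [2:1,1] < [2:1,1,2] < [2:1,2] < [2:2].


14 collections generate NE(X_Σ); each relation:

  P = {0,2}:  v_{0} + v_{2} = 0 — sig = [2:]
  P = {1,5}:  v_{1} + v_{5} = 0 — sig = [2:]
  P = {4,6}:  v_{4} + v_{6} = 0 — sig = [2:]
  P = {0,4}:  v_{0} + v_{4} = v_{3} — sig = [2:1]
  P = {0,5}:  v_{0} + v_{5} = v_{4} — sig = [2:1]
  P = {0,6}:  v_{0} + v_{6} = v_{1} — sig = [2:1]
  P = {1,2}:  v_{1} + v_{2} = v_{6} — sig = [2:1]
  P = {1,4}:  v_{1} + v_{4} = v_{0} — sig = [2:1]
  P = {2,3}:  v_{2} + v_{3} = v_{4} — sig = [2:1]
  P = {2,4}:  v_{2} + v_{4} = v_{5} — sig = [2:1]
  P = {3,6}:  v_{3} + v_{6} = v_{0} — sig = [2:1]
  P = {5,6}:  v_{5} + v_{6} = v_{2} — sig = [2:1]
  P = {1,3}:  v_{1} + v_{3} = 2·v_{0} — sig = [2:2]
  P = {3,5}:  v_{3} + v_{5} = 2·v_{4} — sig = [2:2]

Signatures (|P|; sorted positive RHS coefficients), sorted:
[[2:], [2:], [2:], [2:1], [2:1], [2:1], [2:1], [2:1], [2:1], [2:1], [2:1], [2:1], [2:2], [2:2]]


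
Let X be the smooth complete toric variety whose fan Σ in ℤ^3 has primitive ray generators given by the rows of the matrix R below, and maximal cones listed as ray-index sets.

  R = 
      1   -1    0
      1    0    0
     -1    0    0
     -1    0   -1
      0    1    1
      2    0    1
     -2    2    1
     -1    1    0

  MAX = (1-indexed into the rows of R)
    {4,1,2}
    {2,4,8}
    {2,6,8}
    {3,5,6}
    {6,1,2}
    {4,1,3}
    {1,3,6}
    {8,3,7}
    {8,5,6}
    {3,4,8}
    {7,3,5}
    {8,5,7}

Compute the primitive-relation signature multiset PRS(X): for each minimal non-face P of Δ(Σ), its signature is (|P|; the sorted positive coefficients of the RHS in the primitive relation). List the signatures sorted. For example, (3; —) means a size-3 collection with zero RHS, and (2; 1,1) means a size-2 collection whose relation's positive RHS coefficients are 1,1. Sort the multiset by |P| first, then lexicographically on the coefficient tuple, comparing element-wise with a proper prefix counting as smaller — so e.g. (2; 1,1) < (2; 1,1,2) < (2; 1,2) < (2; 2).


Δ(Σ) — 8 vertices, 12 min non-faces:

  P={1,8}:  v_{1} + v_{8} = 0  ⟹  sig = (2; —)
  P={2,3}:  v_{2} + v_{3} = 0  ⟹  sig = (2; —)
  P={4,5}:  v_{4} + v_{5} = v_{8}  ⟹  sig = (2; 1)
  P={4,6}:  v_{4} + v_{6} = v_{2}  ⟹  sig = (2; 1)
  P={1,5}:  v_{1} + v_{5} = v_{3} + v_{6}  ⟹  sig = (2; 1,1)
  P={1,7}:  v_{1} + v_{7} = v_{3} + v_{5}  ⟹  sig = (2; 1,1)
  P={2,5}:  v_{2} + v_{5} = v_{6} + v_{8}  ⟹  sig = (2; 1,1)
  P={2,7}:  v_{2} + v_{7} = v_{5} + v_{8}  ⟹  sig = (2; 1,1)
  P={4,7}:  v_{4} + v_{7} = v_{3} + 2·v_{8}  ⟹  sig = (2; 1,2)
  P={6,7}:  v_{6} + v_{7} = 2·v_{5}  ⟹  sig = (2; 2)
  P={3,5,8}:  v_{3} + v_{5} + v_{8} = v_{7}  ⟹  sig = (3; 1)
  P={3,6,8}:  v_{3} + v_{6} + v_{8} = v_{5}  ⟹  sig = (3; 1)

Hence PRS(X_Σ) =
{ (2; —) ×2,  (2; 1) ×2,  (2; 1,1) ×4,  (2; 1,2),  (2; 2),  (3; 1) ×2 }


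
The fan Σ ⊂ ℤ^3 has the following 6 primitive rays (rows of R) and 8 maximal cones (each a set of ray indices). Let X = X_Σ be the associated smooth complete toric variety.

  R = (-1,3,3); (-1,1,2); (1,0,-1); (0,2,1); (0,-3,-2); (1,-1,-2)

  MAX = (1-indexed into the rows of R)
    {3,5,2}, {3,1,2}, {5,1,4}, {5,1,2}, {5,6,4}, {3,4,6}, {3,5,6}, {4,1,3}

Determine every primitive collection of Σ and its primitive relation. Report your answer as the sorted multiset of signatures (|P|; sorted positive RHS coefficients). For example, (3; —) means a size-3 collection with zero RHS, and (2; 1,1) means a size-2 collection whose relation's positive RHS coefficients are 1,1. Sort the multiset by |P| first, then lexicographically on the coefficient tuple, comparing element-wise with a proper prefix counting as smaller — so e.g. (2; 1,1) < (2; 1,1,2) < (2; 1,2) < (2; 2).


Σ has 5 primitive collections:

  P = {2,6}:  v_{2} + v_{6} = 0  so sig = (2; —)
  P = {1,6}:  v_{1} + v_{6} = v_{4}  so sig = (2; 1)
  P = {2,4}:  v_{2} + v_{4} = v_{1}  so sig = (2; 1)
  P = {1,3,5}:  v_{1} + v_{3} + v_{5} = 0  so sig = (3; —)
  P = {3,4,5}:  v_{3} + v_{4} + v_{5} = v_{6}  so sig = (3; 1)

so the primitive-relation signature multiset is
    |P|=2: 3 collections, coeffs (), (1), (1)
    |P|=3: 2 collections, coeffs (), (1)


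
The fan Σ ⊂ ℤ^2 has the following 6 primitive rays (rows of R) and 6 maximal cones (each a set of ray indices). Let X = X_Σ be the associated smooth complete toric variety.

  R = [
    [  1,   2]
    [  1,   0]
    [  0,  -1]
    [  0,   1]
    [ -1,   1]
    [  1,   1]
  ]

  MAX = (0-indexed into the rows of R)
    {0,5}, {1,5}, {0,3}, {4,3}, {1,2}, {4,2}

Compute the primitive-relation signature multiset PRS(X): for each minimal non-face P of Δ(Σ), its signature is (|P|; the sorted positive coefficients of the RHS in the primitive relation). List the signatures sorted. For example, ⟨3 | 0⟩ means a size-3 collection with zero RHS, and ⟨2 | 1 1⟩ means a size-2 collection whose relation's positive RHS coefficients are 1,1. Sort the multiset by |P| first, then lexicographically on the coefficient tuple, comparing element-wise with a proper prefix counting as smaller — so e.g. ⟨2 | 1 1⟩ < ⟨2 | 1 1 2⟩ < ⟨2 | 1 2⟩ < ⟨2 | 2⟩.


|primitive collections| = 9. Relations:

  • {2,3}:  v_{2} + v_{3} = 0  →  sig = ⟨2 | 0⟩
  • {0,2}:  v_{0} + v_{2} = v_{5}  →  sig = ⟨2 | 1⟩
  • {1,3}:  v_{1} + v_{3} = v_{5}  →  sig = ⟨2 | 1⟩
  • {1,4}:  v_{1} + v_{4} = v_{3}  →  sig = ⟨2 | 1⟩
  • {2,5}:  v_{2} + v_{5} = v_{1}  →  sig = ⟨2 | 1⟩
  • {3,5}:  v_{3} + v_{5} = v_{0}  →  sig = ⟨2 | 1⟩
  • {0,1}:  v_{0} + v_{1} = 2·v_{5}  →  sig = ⟨2 | 2⟩
  • {4,5}:  v_{4} + v_{5} = 2·v_{3}  →  sig = ⟨2 | 2⟩
  • {0,4}:  v_{0} + v_{4} = 3·v_{3}  →  sig = ⟨2 | 3⟩

Signatures (|P|; sorted positive RHS coefficients), sorted:
    ⟨2 | 0⟩
    ⟨2 | 1⟩
    ⟨2 | 1⟩
    ⟨2 | 1⟩
    ⟨2 | 1⟩
    ⟨2 | 1⟩
    ⟨2 | 2⟩
    ⟨2 | 2⟩
    ⟨2 | 3⟩


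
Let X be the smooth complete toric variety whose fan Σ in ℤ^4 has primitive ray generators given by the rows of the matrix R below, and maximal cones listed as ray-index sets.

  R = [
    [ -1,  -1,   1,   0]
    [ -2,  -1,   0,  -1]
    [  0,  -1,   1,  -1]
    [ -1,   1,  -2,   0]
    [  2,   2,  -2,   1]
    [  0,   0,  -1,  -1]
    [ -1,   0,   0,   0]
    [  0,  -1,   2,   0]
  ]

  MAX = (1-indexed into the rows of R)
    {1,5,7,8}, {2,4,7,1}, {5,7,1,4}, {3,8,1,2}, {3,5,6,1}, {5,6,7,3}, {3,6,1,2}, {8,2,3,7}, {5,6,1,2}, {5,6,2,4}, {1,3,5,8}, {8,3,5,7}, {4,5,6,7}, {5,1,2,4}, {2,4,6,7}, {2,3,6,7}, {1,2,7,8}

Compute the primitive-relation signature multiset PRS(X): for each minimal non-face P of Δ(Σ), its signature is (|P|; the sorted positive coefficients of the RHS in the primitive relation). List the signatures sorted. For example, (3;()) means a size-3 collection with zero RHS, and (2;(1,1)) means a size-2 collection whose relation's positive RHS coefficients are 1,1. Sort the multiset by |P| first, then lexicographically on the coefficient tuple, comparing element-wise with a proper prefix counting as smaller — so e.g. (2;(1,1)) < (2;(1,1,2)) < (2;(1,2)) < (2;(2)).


Δ(Σ) — 8 vertices, 9 min non-faces:

  P = {4,8}:  v_{4} + v_{8} = v_{7}  ⟹  sig = (2;(1))
  P = {6,8}:  v_{6} + v_{8} = v_{3}  ⟹  sig = (2;(1))
  P = {3,4}:  v_{3} + v_{4} = v_{6} + v_{7}  ⟹  sig = (2;(1,1))
  P = {2,5,8}:  v_{2} + v_{5} + v_{8} = 0  ⟹  sig = (3;())
  P = {1,6,7}:  v_{1} + v_{6} + v_{7} = v_{2}  ⟹  sig = (3;(1))
  P = {2,3,5}:  v_{2} + v_{3} + v_{5} = v_{6}  ⟹  sig = (3;(1))
  P = {2,5,7}:  v_{2} + v_{5} + v_{7} = v_{4}  ⟹  sig = (3;(1))
  P = {1,3,7}:  v_{1} + v_{3} + v_{7} = v_{2} + v_{8}  ⟹  sig = (3;(1,1))
  P = {1,4,6}:  v_{1} + v_{4} + v_{6} = 2·v_{2} + v_{5}  ⟹  sig = (3;(1,2))

Hence PRS(X_Σ) =
    (2;(1))
    (2;(1))
    (2;(1,1))
    (3;())
    (3;(1))
    (3;(1))
    (3;(1))
    (3;(1,1))
    (3;(1,2))


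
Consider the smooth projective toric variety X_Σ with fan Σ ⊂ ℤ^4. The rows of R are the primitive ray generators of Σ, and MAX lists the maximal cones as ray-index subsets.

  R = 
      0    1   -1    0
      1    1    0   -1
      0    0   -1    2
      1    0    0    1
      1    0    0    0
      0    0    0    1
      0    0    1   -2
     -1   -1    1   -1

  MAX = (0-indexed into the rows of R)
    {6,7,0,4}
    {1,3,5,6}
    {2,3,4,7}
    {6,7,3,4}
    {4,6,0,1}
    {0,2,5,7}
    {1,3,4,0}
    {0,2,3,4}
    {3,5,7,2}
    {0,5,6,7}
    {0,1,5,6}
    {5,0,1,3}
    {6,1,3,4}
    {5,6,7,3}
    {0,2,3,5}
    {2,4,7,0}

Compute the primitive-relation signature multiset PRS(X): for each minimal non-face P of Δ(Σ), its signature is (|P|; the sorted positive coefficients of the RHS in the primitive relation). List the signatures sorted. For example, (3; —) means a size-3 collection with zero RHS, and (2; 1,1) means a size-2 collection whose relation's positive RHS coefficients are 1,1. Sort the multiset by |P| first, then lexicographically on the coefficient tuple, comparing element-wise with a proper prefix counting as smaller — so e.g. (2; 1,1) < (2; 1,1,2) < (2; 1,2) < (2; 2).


Δ(Σ) — 8 vertices, 6 min non-faces:

  • {2,6}:  v_{2} + v_{6} = 0 ; sig = (2; —)
  • {1,7}:  v_{1} + v_{7} = v_{6} ; sig = (2; 1)
  • {4,5}:  v_{4} + v_{5} = v_{3} ; sig = (2; 1)
  • {1,2}:  v_{1} + v_{2} = v_{0} + v_{3} ; sig = (2; 1,1)
  • {0,3,7}:  v_{0} + v_{3} + v_{7} = 0 ; sig = (3; —)
  • {0,3,6}:  v_{0} + v_{3} + v_{6} = v_{1} ; sig = (3; 1)

so the primitive-relation signature multiset is
{ (2; —),  (2; 1) ×2,  (2; 1,1),  (3; —),  (3; 1) }


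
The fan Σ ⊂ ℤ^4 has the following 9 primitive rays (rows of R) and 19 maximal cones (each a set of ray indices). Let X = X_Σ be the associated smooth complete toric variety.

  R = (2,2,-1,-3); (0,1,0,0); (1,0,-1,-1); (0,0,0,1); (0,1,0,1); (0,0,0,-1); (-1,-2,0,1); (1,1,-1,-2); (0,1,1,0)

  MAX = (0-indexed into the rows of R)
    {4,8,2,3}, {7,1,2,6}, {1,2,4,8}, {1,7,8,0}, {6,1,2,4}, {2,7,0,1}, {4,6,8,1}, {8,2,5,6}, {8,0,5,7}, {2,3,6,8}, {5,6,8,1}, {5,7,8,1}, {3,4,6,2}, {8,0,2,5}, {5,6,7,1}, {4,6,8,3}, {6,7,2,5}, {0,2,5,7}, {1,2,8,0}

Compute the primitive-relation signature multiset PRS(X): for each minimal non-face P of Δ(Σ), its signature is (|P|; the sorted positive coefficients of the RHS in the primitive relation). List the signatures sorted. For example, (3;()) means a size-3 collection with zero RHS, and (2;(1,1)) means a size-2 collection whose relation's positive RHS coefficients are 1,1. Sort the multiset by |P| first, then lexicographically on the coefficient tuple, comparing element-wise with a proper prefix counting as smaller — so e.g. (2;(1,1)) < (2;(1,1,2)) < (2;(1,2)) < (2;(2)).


Minimal non-faces — 14 found among 9 rays, 19 max cones:

  P={3,5}:  v_{3} + v_{5} = 0  ⇒ sig = (2;())
  P={1,3}:  v_{1} + v_{3} = v_{4}  ⇒ sig = (2;(1))
  P={4,5}:  v_{4} + v_{5} = v_{1}  ⇒ sig = (2;(1))
  P={0,6}:  v_{0} + v_{6} = v_{2} + v_{5}  ⇒ sig = (2;(1,1))
  P={3,7}:  v_{3} + v_{7} = v_{1} + v_{2}  ⇒ sig = (2;(1,1))
  P={0,3}:  v_{0} + v_{3} = v_{1} + 2·v_{2} + v_{8}  ⇒ sig = (2;(1,1,2))
  P={4,7}:  v_{4} + v_{7} = 2·v_{1} + v_{2}  ⇒ sig = (2;(1,2))
  P={0,4}:  v_{0} + v_{4} = 2·v_{1} + 2·v_{2} + v_{8}  ⇒ sig = (2;(1,2,2))
  P={1,2,5}:  v_{1} + v_{2} + v_{5} = v_{7}  ⇒ sig = (3;(1))
  P={2,7,8}:  v_{2} + v_{7} + v_{8} = v_{0}  ⇒ sig = (3;(1))
  P={6,7,8}:  v_{6} + v_{7} + v_{8} = v_{5}  ⇒ sig = (3;(1))
  P={0,1,5}:  v_{0} + v_{1} + v_{5} = 2·v_{7} + v_{8}  ⇒ sig = (3;(1,2))
  P={1,2,6,8}:  v_{1} + v_{2} + v_{6} + v_{8} = 0  ⇒ sig = (4;())
  P={2,4,6,8}:  v_{2} + v_{4} + v_{6} + v_{8} = v_{3}  ⇒ sig = (4;(1))

Hence PRS(X_Σ) =
    (2;())
    (2;(1))
    (2;(1))
    (2;(1,1))
    (2;(1,1))
    (2;(1,1,2))
    (2;(1,2))
    (2;(1,2,2))
    (3;(1))
    (3;(1))
    (3;(1))
    (3;(1,2))
    (4;())
    (4;(1))


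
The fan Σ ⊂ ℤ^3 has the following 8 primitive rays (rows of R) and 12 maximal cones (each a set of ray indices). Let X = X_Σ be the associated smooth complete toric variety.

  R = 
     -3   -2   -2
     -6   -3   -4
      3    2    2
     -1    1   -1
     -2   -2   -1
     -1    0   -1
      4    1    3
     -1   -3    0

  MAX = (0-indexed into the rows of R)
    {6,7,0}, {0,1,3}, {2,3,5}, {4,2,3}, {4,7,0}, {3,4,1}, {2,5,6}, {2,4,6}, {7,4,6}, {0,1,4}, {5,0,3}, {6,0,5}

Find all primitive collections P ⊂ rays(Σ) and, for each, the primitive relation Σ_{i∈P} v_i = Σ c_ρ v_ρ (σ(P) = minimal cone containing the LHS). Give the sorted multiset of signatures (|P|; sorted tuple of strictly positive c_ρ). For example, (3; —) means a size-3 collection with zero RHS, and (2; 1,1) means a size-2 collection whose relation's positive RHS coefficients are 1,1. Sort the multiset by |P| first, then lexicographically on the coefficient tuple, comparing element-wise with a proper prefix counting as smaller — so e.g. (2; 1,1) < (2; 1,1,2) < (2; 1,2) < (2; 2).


Δ(Σ) — 8 vertices, 12 min non-faces:

  P = {0,2}:  v_{0} + v_{2} = 0 — sig = (2; —)
  P = {1,6}:  v_{1} + v_{6} = v_{4} — sig = (2; 1)
  P = {3,6}:  v_{3} + v_{6} = v_{2} — sig = (2; 1)
  P = {3,7}:  v_{3} + v_{7} = v_{4} — sig = (2; 1)
  P = {4,5}:  v_{4} + v_{5} = v_{0} — sig = (2; 1)
  P = {1,2}:  v_{1} + v_{2} = v_{3} + v_{4} — sig = (2; 1,1)
  P = {2,7}:  v_{2} + v_{7} = v_{4} + v_{6} — sig = (2; 1,1)
  P = {1,5}:  v_{1} + v_{5} = 2·v_{0} + v_{3} — sig = (2; 1,2)
  P = {1,7}:  v_{1} + v_{7} = v_{0} + 2·v_{4} — sig = (2; 1,2)
  P = {5,7}:  v_{5} + v_{7} = 2·v_{0} + v_{6} — sig = (2; 1,2)
  P = {0,3,4}:  v_{0} + v_{3} + v_{4} = v_{1} — sig = (3; 1)
  P = {0,4,6}:  v_{0} + v_{4} + v_{6} = v_{7} — sig = (3; 1)

Signatures (|P|; sorted positive RHS coefficients), sorted:
[(2; —), (2; 1), (2; 1), (2; 1), (2; 1), (2; 1,1), (2; 1,1), (2; 1,2), (2; 1,2), (2; 1,2), (3; 1), (3; 1)]


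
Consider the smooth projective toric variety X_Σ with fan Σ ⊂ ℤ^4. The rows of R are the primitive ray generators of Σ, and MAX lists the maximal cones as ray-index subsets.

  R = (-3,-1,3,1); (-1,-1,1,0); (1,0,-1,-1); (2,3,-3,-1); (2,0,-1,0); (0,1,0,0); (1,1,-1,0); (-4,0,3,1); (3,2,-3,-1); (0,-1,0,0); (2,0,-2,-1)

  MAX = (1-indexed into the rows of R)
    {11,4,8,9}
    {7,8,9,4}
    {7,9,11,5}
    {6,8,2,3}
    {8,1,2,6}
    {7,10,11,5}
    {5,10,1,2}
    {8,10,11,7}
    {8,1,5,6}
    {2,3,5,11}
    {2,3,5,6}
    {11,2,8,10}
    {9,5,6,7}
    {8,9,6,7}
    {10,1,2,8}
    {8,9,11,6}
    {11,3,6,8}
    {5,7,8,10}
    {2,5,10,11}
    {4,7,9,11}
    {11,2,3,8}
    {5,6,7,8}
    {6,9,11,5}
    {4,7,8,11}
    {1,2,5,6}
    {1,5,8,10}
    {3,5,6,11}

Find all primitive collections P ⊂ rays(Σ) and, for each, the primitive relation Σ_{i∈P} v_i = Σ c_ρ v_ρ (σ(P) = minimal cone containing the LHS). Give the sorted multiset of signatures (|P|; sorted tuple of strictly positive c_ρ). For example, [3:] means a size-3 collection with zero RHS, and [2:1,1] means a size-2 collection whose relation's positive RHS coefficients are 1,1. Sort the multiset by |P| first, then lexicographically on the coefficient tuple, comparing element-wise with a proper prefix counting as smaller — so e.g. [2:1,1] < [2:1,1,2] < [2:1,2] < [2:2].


The 24 primitive collections of Σ (r=11, n=4):

  {2,7}:  v_{2} + v_{7} = 0  →  sig = [2:]
  {6,10}:  v_{6} + v_{10} = 0  →  sig = [2:]
  {1,9}:  v_{1} + v_{9} = v_{6}  →  sig = [2:1]
  {1,11}:  v_{1} + v_{11} = v_{2}  →  sig = [2:1]
  {1,4}:  v_{1} + v_{4} = v_{8} + v_{9}  →  sig = [2:1,1]
  {1,7}:  v_{1} + v_{7} = v_{5} + v_{8}  →  sig = [2:1,1]
  {2,9}:  v_{2} + v_{9} = v_{6} + v_{11}  →  sig = [2:1,1]
  {3,7}:  v_{3} + v_{7} = v_{6} + v_{11}  →  sig = [2:1,1]
  {3,10}:  v_{3} + v_{10} = v_{2} + v_{11}  →  sig = [2:1,1]
  {4,5}:  v_{4} + v_{5} = v_{7} + v_{9}  →  sig = [2:1,1]
  {9,10}:  v_{9} + v_{10} = v_{7} + v_{11}  →  sig = [2:1,1]
  {2,4}:  v_{2} + v_{4} = v_{8} + v_{9} + v_{11}  →  sig = [2:1,1,1]
  {3,4}:  v_{3} + v_{4} = v_{6} + v_{8} + v_{9} + 2·v_{11}  →  sig = [2:1,1,1,2]
  {1,3}:  v_{1} + v_{3} = 2·v_{2} + v_{6}  →  sig = [2:1,2]
  {4,6}:  v_{4} + v_{6} = v_{8} + 2·v_{9}  →  sig = [2:1,2]
  {4,10}:  v_{4} + v_{10} = 2·v_{7} + v_{8} + 2·v_{11}  →  sig = [2:1,2,2]
  {3,9}:  v_{3} + v_{9} = 2·v_{6} + 2·v_{11}  →  sig = [2:2,2]
  {5,8,11}:  v_{5} + v_{8} + v_{11} = 0  →  sig = [3:]
  {2,5,8}:  v_{2} + v_{5} + v_{8} = v_{1}  →  sig = [3:1]
  {2,6,11}:  v_{2} + v_{6} + v_{11} = v_{3}  →  sig = [3:1]
  {6,7,11}:  v_{6} + v_{7} + v_{11} = v_{9}  →  sig = [3:1]
  {3,5,8}:  v_{3} + v_{5} + v_{8} = v_{2} + v_{6}  →  sig = [3:1,1]
  {5,8,9}:  v_{5} + v_{8} + v_{9} = v_{6} + v_{7}  →  sig = [3:1,1]
  {7,8,9,11}:  v_{7} + v_{8} + v_{9} + v_{11} = v_{4}  →  sig = [4:1]

Hence PRS(X_Σ) =
{ [2:] ×2,  [2:1] ×2,  [2:1,1] ×7,  [2:1,1,1],  [2:1,1,1,2],  [2:1,2] ×2,  [2:1,2,2],  [2:2,2],  [3:],  [3:1] ×3,  [3:1,1] ×2,  [4:1] }


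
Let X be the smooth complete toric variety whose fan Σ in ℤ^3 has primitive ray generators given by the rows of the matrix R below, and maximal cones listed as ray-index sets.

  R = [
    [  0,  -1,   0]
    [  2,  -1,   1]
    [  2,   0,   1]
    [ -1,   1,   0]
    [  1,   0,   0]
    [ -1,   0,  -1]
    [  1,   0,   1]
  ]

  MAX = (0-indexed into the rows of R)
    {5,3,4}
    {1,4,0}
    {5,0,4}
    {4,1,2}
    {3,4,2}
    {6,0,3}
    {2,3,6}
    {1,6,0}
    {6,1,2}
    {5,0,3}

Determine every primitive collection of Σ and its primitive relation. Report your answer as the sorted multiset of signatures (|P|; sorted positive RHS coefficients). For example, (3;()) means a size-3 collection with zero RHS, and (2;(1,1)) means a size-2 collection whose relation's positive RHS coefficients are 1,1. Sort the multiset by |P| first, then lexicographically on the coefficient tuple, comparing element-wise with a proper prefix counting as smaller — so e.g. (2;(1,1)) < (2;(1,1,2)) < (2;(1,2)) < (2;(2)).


7 collections generate NE(X_Σ); each relation:

  • {5,6}:  v_{5} + v_{6} = 0  ⟹  sig = (2;())
  • {0,2}:  v_{0} + v_{2} = v_{1}  ⟹  sig = (2;(1))
  • {1,3}:  v_{1} + v_{3} = v_{6}  ⟹  sig = (2;(1))
  • {2,5}:  v_{2} + v_{5} = v_{4}  ⟹  sig = (2;(1))
  • {4,6}:  v_{4} + v_{6} = v_{2}  ⟹  sig = (2;(1))
  • {1,5}:  v_{1} + v_{5} = v_{0} + v_{4}  ⟹  sig = (2;(1,1))
  • {0,3,4}:  v_{0} + v_{3} + v_{4} = 0  ⟹  sig = (3;())

so the primitive-relation signature multiset is
    |P|=2: 6 collections, coeffs (), (1), (1), (1), (1), (1,1)
    |P|=3: 1 collection, coeffs ()


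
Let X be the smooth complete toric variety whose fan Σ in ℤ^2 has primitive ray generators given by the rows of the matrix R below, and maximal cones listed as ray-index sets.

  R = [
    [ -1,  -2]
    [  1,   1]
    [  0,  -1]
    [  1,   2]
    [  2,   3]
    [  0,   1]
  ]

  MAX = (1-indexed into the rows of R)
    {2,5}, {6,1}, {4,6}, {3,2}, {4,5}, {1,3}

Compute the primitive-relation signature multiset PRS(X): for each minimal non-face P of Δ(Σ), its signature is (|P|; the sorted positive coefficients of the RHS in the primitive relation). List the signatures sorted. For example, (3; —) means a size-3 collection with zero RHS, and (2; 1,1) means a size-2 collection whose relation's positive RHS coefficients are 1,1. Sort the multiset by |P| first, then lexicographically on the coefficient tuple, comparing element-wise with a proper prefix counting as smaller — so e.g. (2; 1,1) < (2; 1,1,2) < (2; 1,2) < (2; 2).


9 minimal non-faces of Δ(Σ) (on 6 rays):

  P = {1,4}:  v_{1} + v_{4} = 0 — sig = (2; —)
  P = {3,6}:  v_{3} + v_{6} = 0 — sig = (2; —)
  P = {1,2}:  v_{1} + v_{2} = v_{3} — sig = (2; 1)
  P = {1,5}:  v_{1} + v_{5} = v_{2} — sig = (2; 1)
  P = {2,4}:  v_{2} + v_{4} = v_{5} — sig = (2; 1)
  P = {2,6}:  v_{2} + v_{6} = v_{4} — sig = (2; 1)
  P = {3,4}:  v_{3} + v_{4} = v_{2} — sig = (2; 1)
  P = {3,5}:  v_{3} + v_{5} = 2·v_{2} — sig = (2; 2)
  P = {5,6}:  v_{5} + v_{6} = 2·v_{4} — sig = (2; 2)

Hence PRS(X_Σ) =
    (2; —)
    (2; —)
    (2; 1)
    (2; 1)
    (2; 1)
    (2; 1)
    (2; 1)
    (2; 2)
    (2; 2)


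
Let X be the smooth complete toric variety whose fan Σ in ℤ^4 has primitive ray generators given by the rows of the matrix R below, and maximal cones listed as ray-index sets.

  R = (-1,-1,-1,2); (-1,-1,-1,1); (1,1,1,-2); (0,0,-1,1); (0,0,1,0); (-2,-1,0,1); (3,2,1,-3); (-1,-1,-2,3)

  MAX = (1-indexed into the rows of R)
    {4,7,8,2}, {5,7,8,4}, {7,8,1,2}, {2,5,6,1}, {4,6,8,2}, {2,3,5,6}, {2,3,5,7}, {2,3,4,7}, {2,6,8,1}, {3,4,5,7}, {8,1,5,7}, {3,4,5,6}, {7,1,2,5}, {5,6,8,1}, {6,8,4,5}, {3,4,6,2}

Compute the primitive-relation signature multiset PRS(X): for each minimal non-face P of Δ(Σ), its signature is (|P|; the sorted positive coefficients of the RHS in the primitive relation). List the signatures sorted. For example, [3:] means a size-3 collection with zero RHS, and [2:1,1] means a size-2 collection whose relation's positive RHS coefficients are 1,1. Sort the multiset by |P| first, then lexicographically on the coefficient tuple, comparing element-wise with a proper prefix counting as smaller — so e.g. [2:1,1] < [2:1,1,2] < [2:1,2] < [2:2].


6 collections generate NE(X_Σ); each relation:

  {1,3}:  v_{1} + v_{3} = 0  ⇒ sig = [2:]
  {1,4}:  v_{1} + v_{4} = v_{8}  ⇒ sig = [2:1]
  {3,8}:  v_{3} + v_{8} = v_{4}  ⇒ sig = [2:1]
  {6,7}:  v_{6} + v_{7} = v_{3}  ⇒ sig = [2:1]
  {2,4,5}:  v_{2} + v_{4} + v_{5} = v_{1}  ⇒ sig = [3:1]
  {2,5,8}:  v_{2} + v_{5} + v_{8} = 2·v_{1}  ⇒ sig = [3:2]

Hence PRS(X_Σ) =
{ [2:],  [2:1] ×3,  [3:1],  [3:2] }


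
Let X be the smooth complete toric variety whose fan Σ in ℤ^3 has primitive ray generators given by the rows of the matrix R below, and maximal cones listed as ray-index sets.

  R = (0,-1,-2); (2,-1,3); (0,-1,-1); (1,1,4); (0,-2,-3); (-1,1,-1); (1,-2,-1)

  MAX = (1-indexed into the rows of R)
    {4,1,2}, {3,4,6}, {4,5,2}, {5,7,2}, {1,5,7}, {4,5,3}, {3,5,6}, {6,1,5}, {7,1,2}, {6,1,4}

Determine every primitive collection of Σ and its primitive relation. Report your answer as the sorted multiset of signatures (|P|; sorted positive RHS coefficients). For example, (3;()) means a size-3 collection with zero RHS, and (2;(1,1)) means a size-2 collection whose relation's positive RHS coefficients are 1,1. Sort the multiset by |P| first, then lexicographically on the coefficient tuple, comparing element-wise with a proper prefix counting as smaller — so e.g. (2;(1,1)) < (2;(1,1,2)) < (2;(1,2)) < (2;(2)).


9 collections generate NE(X_Σ); each relation:

  • {1,3}:  v_{1} + v_{3} = v_{5} — sig = (2;(1))
  • {4,7}:  v_{4} + v_{7} = v_{2} — sig = (2;(1))
  • {6,7}:  v_{6} + v_{7} = v_{1} — sig = (2;(1))
  • {2,6}:  v_{2} + v_{6} = v_{1} + v_{4} — sig = (2;(1,1))
  • {3,7}:  v_{3} + v_{7} = v_{4} + 2·v_{5} — sig = (2;(1,2))
  • {2,3}:  v_{2} + v_{3} = 2·v_{4} + 2·v_{5} — sig = (2;(2,2))
  • {4,5,6}:  v_{4} + v_{5} + v_{6} = 0 — sig = (3;())
  • {1,4,5}:  v_{1} + v_{4} + v_{5} = v_{7} — sig = (3;(1))
  • {1,2,5}:  v_{1} + v_{2} + v_{5} = 2·v_{7} — sig = (3;(2))

Signatures (|P|; sorted positive RHS coefficients), sorted:
    |P|=2: 6 collections, coeffs (1), (1), (1), (1,1), (1,2), (2,2)
    |P|=3: 3 collections, coeffs (), (1), (2)


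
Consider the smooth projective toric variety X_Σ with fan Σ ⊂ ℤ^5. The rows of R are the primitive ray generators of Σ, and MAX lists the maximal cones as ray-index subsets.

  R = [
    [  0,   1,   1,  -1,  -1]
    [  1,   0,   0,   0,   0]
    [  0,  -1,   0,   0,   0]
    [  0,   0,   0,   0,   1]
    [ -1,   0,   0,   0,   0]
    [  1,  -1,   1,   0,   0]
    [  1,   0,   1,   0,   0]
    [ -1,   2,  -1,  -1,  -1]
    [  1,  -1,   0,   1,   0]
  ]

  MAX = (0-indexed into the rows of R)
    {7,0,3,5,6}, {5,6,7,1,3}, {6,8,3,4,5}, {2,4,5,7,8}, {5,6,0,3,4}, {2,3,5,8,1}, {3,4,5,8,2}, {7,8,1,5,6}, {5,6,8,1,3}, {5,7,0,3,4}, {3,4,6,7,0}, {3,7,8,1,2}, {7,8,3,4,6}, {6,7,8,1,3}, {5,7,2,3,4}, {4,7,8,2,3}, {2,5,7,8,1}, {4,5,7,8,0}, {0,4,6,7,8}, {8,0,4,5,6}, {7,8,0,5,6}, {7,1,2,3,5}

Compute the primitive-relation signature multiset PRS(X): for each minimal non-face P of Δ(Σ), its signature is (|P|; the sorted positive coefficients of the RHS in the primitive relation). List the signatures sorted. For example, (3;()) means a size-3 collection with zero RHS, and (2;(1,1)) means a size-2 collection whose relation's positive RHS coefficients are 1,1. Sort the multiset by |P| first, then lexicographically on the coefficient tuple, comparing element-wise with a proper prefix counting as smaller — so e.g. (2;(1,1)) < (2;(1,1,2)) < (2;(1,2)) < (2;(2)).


Σ has 7 primitive collections:

  {1,4}:  v_{1} + v_{4} = 0 — sig = (2;())
  {2,6}:  v_{2} + v_{6} = v_{5} — sig = (2;(1))
  {0,1}:  v_{0} + v_{1} = v_{5} + v_{6} + v_{7} — sig = (2;(1,1,1))
  {0,2}:  v_{0} + v_{2} = v_{4} + 2·v_{5} + v_{7} — sig = (2;(1,1,2))
  {0,3,8}:  v_{0} + v_{3} + v_{8} = v_{6} — sig = (3;(1))
  {3,5,7,8}:  v_{3} + v_{5} + v_{7} + v_{8} = v_{1} — sig = (4;(1))
  {4,5,6,7}:  v_{4} + v_{5} + v_{6} + v_{7} = v_{0} — sig = (4;(1))

Sorted signature multiset PRS(X):
    |P|=2: 4 collections, coeffs (), (1), (1,1,1), (1,1,2)
    |P|=3: 1 collection, coeffs (1)
    |P|=4: 2 collections, coeffs (1), (1)


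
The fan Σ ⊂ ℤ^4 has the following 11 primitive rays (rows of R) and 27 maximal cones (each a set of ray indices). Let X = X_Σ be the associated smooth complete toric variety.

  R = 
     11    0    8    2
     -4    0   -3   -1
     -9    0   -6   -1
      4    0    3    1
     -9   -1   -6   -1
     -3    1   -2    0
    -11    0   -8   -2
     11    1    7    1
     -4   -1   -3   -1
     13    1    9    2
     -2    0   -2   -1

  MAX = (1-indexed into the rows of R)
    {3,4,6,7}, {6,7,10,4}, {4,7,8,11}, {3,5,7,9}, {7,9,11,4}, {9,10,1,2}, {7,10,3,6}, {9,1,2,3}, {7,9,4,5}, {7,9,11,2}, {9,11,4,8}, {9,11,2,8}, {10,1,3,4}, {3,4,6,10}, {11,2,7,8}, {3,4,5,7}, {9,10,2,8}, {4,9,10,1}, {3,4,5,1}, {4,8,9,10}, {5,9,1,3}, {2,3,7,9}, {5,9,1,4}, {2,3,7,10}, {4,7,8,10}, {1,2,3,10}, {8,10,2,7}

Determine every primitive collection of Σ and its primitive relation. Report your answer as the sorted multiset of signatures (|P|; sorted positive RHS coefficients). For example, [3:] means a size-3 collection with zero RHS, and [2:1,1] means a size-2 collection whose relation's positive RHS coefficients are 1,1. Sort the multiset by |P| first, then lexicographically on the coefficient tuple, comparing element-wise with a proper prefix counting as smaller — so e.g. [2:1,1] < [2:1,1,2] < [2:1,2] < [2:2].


The 22 primitive collections of Σ (r=11, n=4):

  • {1,7}:  v_{1} + v_{7} = 0  →  sig = [2:]
  • {2,4}:  v_{2} + v_{4} = 0  →  sig = [2:]
  • {3,11}:  v_{3} + v_{11} = v_{7}  →  sig = [2:1]
  • {5,10}:  v_{5} + v_{10} = v_{4}  →  sig = [2:1]
  • {10,11}:  v_{10} + v_{11} = v_{8}  →  sig = [2:1]
  • {1,11}:  v_{1} + v_{11} = v_{9} + v_{10}  →  sig = [2:1,1]
  • {2,5}:  v_{2} + v_{5} = v_{3} + v_{9}  →  sig = [2:1,1]
  • {3,8}:  v_{3} + v_{8} = v_{7} + v_{10}  →  sig = [2:1,1]
  • {5,8}:  v_{5} + v_{8} = v_{4} + v_{11}  →  sig = [2:1,1]
  • {6,9}:  v_{6} + v_{9} = v_{4} + v_{7}  →  sig = [2:1,1]
  • {1,6}:  v_{1} + v_{6} = v_{3} + v_{4} + v_{10}  →  sig = [2:1,1,1]
  • {2,6}:  v_{2} + v_{6} = v_{3} + v_{7} + v_{10}  →  sig = [2:1,1,1]
  • {5,11}:  v_{5} + v_{11} = v_{4} + v_{7} + v_{9}  →  sig = [2:1,1,1]
  • {5,6}:  v_{5} + v_{6} = v_{3} + 2·v_{4} + v_{7}  →  sig = [2:1,1,2]
  • {6,11}:  v_{6} + v_{11} = v_{4} + 2·v_{7} + v_{10}  →  sig = [2:1,1,2]
  • {1,8}:  v_{1} + v_{8} = v_{9} + 2·v_{10}  →  sig = [2:1,2]
  • {6,8}:  v_{6} + v_{8} = v_{4} + 2·v_{7} + 2·v_{10}  →  sig = [2:1,2,2]
  • {3,9,10}:  v_{3} + v_{9} + v_{10} = 0  →  sig = [3:]
  • {3,4,9}:  v_{3} + v_{4} + v_{9} = v_{5}  →  sig = [3:1]
  • {7,9,10}:  v_{7} + v_{9} + v_{10} = v_{11}  →  sig = [3:1]
  • {7,8,9}:  v_{7} + v_{8} + v_{9} = 2·v_{11}  →  sig = [3:2]
  • {3,4,7,10}:  v_{3} + v_{4} + v_{7} + v_{10} = v_{6}  →  sig = [4:1]

so the primitive-relation signature multiset is
[[2:], [2:], [2:1], [2:1], [2:1], [2:1,1], [2:1,1], [2:1,1], [2:1,1], [2:1,1], [2:1,1,1], [2:1,1,1], [2:1,1,1], [2:1,1,2], [2:1,1,2], [2:1,2], [2:1,2,2], [3:], [3:1], [3:1], [3:2], [4:1]]
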